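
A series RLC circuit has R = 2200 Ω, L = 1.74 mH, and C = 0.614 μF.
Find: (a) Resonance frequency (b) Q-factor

Step 1 — Resonance condition Im(Z)=0 gives ω₀ = 1/√(LC).
Step 2 — ω₀ = 1/√(0.00174·6.14e-07) = 3.059e+04 rad/s.
Step 3 — f₀ = ω₀/(2π) = 4869 Hz.
Step 4 — Series Q: Q = ω₀L/R = 3.059e+04·0.00174/2200 = 0.0242.

(a) f₀ = 4869 Hz  (b) Q = 0.0242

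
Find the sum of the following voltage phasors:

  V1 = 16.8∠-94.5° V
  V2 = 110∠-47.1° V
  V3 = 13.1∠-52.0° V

Step 1 — Convert each phasor to rectangular form:
  V1 = 16.8·(cos(-94.5°) + j·sin(-94.5°)) = -1.318 - j16.75 V
  V2 = 110·(cos(-47.1°) + j·sin(-47.1°)) = 74.88 - j80.58 V
  V3 = 13.1·(cos(-52.0°) + j·sin(-52.0°)) = 8.065 - j10.32 V
Step 2 — Sum components: V_total = 81.63 - j107.7 V.
Step 3 — Convert to polar: |V_total| = 135.1 V, ∠V_total = -52.8°.

V_total = 135.1∠-52.8° V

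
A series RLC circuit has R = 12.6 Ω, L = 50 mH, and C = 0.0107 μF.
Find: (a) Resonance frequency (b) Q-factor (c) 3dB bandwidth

Step 1 — Resonance condition Im(Z)=0 gives ω₀ = 1/√(LC).
Step 2 — ω₀ = 1/√(0.05·1.07e-08) = 4.323e+04 rad/s.
Step 3 — f₀ = ω₀/(2π) = 6881 Hz.
Step 4 — Series Q: Q = ω₀L/R = 4.323e+04·0.05/12.6 = 171.6.
Step 5 — 3dB bandwidth: Δω = ω₀/Q = 252 rad/s; BW = Δω/(2π) = 40.11 Hz.

(a) f₀ = 6881 Hz  (b) Q = 171.6  (c) BW = 40.11 Hz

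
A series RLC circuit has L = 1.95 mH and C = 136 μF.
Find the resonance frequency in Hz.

Step 1 — Resonance condition Im(Z)=0 gives ω₀ = 1/√(LC).
Step 2 — ω₀ = 1/√(0.00195·0.000136) = 1942 rad/s.
Step 3 — f₀ = ω₀/(2π) = 309.1 Hz.

f₀ = 309.1 Hz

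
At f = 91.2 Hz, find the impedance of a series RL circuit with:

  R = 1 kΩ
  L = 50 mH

Step 1 — Angular frequency: ω = 2π·f = 2π·91.2 = 573 rad/s.
Step 2 — Component impedances:
  R: Z = R = 1000 Ω
  L: Z = jωL = j·573·0.05 = 0 + j28.65 Ω
Step 3 — Series combination: Z_total = R + L = 1000 + j28.65 Ω = 1000∠1.6° Ω.

Z = 1000 + j28.65 Ω = 1000∠1.6° Ω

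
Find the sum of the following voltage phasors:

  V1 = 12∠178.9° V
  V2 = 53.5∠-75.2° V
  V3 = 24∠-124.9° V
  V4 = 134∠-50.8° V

Step 1 — Convert each phasor to rectangular form:
  V1 = 12·(cos(178.9°) + j·sin(178.9°)) = -12 + j0.2304 V
  V2 = 53.5·(cos(-75.2°) + j·sin(-75.2°)) = 13.67 - j51.73 V
  V3 = 24·(cos(-124.9°) + j·sin(-124.9°)) = -13.73 - j19.68 V
  V4 = 134·(cos(-50.8°) + j·sin(-50.8°)) = 84.69 - j103.8 V
Step 2 — Sum components: V_total = 72.63 - j175 V.
Step 3 — Convert to polar: |V_total| = 189.5 V, ∠V_total = -67.5°.

V_total = 189.5∠-67.5° V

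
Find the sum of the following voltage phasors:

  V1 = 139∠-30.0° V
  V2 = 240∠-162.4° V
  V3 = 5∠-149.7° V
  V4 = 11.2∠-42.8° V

Step 1 — Convert each phasor to rectangular form:
  V1 = 139·(cos(-30.0°) + j·sin(-30.0°)) = 120.4 - j69.5 V
  V2 = 240·(cos(-162.4°) + j·sin(-162.4°)) = -228.8 - j72.57 V
  V3 = 5·(cos(-149.7°) + j·sin(-149.7°)) = -4.317 - j2.523 V
  V4 = 11.2·(cos(-42.8°) + j·sin(-42.8°)) = 8.218 - j7.61 V
Step 2 — Sum components: V_total = -104.5 - j152.2 V.
Step 3 — Convert to polar: |V_total| = 184.6 V, ∠V_total = -124.5°.

V_total = 184.6∠-124.5° V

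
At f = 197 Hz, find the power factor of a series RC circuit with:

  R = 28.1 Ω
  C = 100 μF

Step 1 — Angular frequency: ω = 2π·f = 2π·197 = 1238 rad/s.
Step 2 — Component impedances:
  R: Z = R = 28.1 Ω
  C: Z = 1/(jωC) = -j/(ω·C) = 0 - j8.079 Ω
Step 3 — Series combination: Z_total = R + C = 28.1 - j8.079 Ω = 29.24∠-16.0° Ω.
Step 4 — Power factor: PF = cos(φ) = Re(Z)/|Z| = 28.1/29.238 = 0.9611.
Step 5 — Type: Im(Z) = -8.079 ⇒ leading (phase φ = -16.0°).

PF = 0.9611 (leading, φ = -16.0°)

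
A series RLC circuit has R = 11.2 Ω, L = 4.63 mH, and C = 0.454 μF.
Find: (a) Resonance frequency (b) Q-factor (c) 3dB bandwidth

Step 1 — Resonance condition Im(Z)=0 gives ω₀ = 1/√(LC).
Step 2 — ω₀ = 1/√(0.00463·4.54e-07) = 2.181e+04 rad/s.
Step 3 — f₀ = ω₀/(2π) = 3471 Hz.
Step 4 — Series Q: Q = ω₀L/R = 2.181e+04·0.00463/11.2 = 9.017.
Step 5 — 3dB bandwidth: Δω = ω₀/Q = 2419 rad/s; BW = Δω/(2π) = 385 Hz.

(a) f₀ = 3471 Hz  (b) Q = 9.017  (c) BW = 385 Hz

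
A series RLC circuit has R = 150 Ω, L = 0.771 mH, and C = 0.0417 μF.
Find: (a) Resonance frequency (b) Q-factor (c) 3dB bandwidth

Step 1 — Resonance: ω₀ = 1/√(LC) = 1/√(0.000771·4.17e-08) = 1.764e+05 rad/s.
Step 2 — f₀ = ω₀/(2π) = 2.807e+04 Hz.
Step 3 — Series Q: Q = ω₀L/R = 1.764e+05·0.000771/150 = 0.9065.
Step 4 — Bandwidth: Δω = ω₀/Q = 1.946e+05 rad/s; BW = Δω/(2π) = 3.096e+04 Hz.

(a) f₀ = 2.807e+04 Hz  (b) Q = 0.9065  (c) BW = 3.096e+04 Hz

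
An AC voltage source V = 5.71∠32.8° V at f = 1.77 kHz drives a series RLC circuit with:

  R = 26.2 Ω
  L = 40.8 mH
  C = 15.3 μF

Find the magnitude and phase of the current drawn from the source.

Step 1 — Angular frequency: ω = 2π·f = 2π·1770 = 1.112e+04 rad/s.
Step 2 — Component impedances:
  R: Z = R = 26.2 Ω
  L: Z = jωL = j·1.112e+04·0.0408 = 0 + j453.7 Ω
  C: Z = 1/(jωC) = -j/(ω·C) = 0 - j5.877 Ω
Step 3 — Series combination: Z_total = R + L + C = 26.2 + j447.9 Ω = 448.6∠86.7° Ω.
Step 4 — Source phasor: V = 5.71∠32.8° V = 4.8 + j3.093 V.
Step 5 — Ohm's law: I = V / Z_total = (4.8 + j3.093) / (26.2 + j447.9) = 0.007508 - j0.01028 A.
Step 6 — Convert to polar: |I| = 0.01273 A, ∠I = -53.9°.

I = 0.01273∠-53.9° A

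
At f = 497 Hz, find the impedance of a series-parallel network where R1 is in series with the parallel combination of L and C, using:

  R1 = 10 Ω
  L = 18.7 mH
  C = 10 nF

Step 1 — Angular frequency: ω = 2π·f = 2π·497 = 3123 rad/s.
Step 2 — Component impedances:
  R1: Z = R = 10 Ω
  L: Z = jωL = j·3123·0.0187 = 0 + j58.4 Ω
  C: Z = 1/(jωC) = -j/(ω·C) = 0 - j3.202e+04 Ω
Step 3 — Parallel branch: L || C = 1/(1/L + 1/C) = 0 + j58.5 Ω.
Step 4 — Series with R1: Z_total = R1 + (L || C) = 10 + j58.5 Ω = 59.35∠80.3° Ω.

Z = 10 + j58.5 Ω = 59.35∠80.3° Ω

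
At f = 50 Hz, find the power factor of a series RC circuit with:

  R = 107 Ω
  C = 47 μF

Step 1 — Angular frequency: ω = 2π·f = 2π·50 = 314.2 rad/s.
Step 2 — Component impedances:
  R: Z = R = 107 Ω
  C: Z = 1/(jωC) = -j/(ω·C) = 0 - j67.73 Ω
Step 3 — Series combination: Z_total = R + C = 107 - j67.73 Ω = 126.6∠-32.3° Ω.
Step 4 — Power factor: PF = cos(φ) = Re(Z)/|Z| = 107/126.63 = 0.845.
Step 5 — Type: Im(Z) = -67.73 ⇒ leading (phase φ = -32.3°).

PF = 0.845 (leading, φ = -32.3°)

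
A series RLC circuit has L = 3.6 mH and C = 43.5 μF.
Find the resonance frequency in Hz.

Step 1 — Resonance condition Im(Z)=0 gives ω₀ = 1/√(LC).
Step 2 — ω₀ = 1/√(0.0036·4.35e-05) = 2527 rad/s.
Step 3 — f₀ = ω₀/(2π) = 402.2 Hz.

f₀ = 402.2 Hz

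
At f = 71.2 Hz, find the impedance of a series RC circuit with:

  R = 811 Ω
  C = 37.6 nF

Step 1 — Angular frequency: ω = 2π·f = 2π·71.2 = 447.4 rad/s.
Step 2 — Component impedances:
  R: Z = R = 811 Ω
  C: Z = 1/(jωC) = -j/(ω·C) = 0 - j5.945e+04 Ω
Step 3 — Series combination: Z_total = R + C = 811 - j5.945e+04 Ω = 5.946e+04∠-89.2° Ω.

Z = 811 - j5.945e+04 Ω = 5.946e+04∠-89.2° Ω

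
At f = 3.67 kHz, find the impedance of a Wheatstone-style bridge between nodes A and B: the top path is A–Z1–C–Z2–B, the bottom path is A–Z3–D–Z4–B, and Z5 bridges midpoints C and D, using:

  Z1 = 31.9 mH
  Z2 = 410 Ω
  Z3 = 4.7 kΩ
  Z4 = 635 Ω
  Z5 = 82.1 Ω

Step 1 — Angular frequency: ω = 2π·f = 2π·3670 = 2.306e+04 rad/s.
Step 2 — Component impedances:
  Z1: Z = jωL = j·2.306e+04·0.0319 = 0 + j735.6 Ω
  Z2: Z = R = 410 Ω
  Z3: Z = R = 4700 Ω
  Z4: Z = R = 635 Ω
  Z5: Z = R = 82.1 Ω
Step 3 — Bridge requires nodal analysis (the Z5 bridge couples midpoints C and D, so the two paths cannot be reduced to a simple series/parallel combination). Setting node B to ground and injecting 1 A at node A, the 3-node admittance system at A, C, D solves to V_A = Z_AB = 370 + j709.6 Ω = 800.2∠62.5° Ω.

Z = 370 + j709.6 Ω = 800.2∠62.5° Ω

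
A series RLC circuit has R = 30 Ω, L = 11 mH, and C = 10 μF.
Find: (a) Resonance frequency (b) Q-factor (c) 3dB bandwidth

Step 1 — Resonance: ω₀ = 1/√(LC) = 1/√(0.011·1e-05) = 3015 rad/s.
Step 2 — f₀ = ω₀/(2π) = 479.9 Hz.
Step 3 — Series Q: Q = ω₀L/R = 3015·0.011/30 = 1.106.
Step 4 — Bandwidth: Δω = ω₀/Q = 2727 rad/s; BW = Δω/(2π) = 434.1 Hz.

(a) f₀ = 479.9 Hz  (b) Q = 1.106  (c) BW = 434.1 Hz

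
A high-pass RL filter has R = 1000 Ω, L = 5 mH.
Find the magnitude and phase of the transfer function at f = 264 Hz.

Step 1 — Angular frequency: ω = 2π·264 = 1659 rad/s.
Step 2 — Transfer function: H(jω) = jωL/(R + jωL).
Step 3 — Numerator jωL = j·8.294; denominator R + jωL = 1000 + j8.294.
Step 4 — H = 6.878e-05 + j0.008293.
Step 5 — Magnitude: |H| = 0.008294 (-41.6 dB); phase: φ = 89.5°.

|H| = 0.008294 (-41.6 dB), φ = 89.5°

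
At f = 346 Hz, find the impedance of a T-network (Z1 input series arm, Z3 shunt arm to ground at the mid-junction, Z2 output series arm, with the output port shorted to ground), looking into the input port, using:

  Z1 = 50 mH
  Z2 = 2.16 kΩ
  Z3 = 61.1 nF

Step 1 — Angular frequency: ω = 2π·f = 2π·346 = 2174 rad/s.
Step 2 — Component impedances:
  Z1: Z = jωL = j·2174·0.05 = 0 + j108.7 Ω
  Z2: Z = R = 2160 Ω
  Z3: Z = 1/(jωC) = -j/(ω·C) = 0 - j7528 Ω
Step 3 — With the output port shorted to ground, the output series arm Z2 runs from the junction to ground; the shunt arm Z3 also runs from the junction to ground. They appear in parallel: Z3 || Z2 = 1996 - j572.6 Ω.
Step 4 — Series with input arm Z1: Z_in = Z1 + (Z3 || Z2) = 1996 - j463.9 Ω = 2049∠-13.1° Ω.

Z = 1996 - j463.9 Ω = 2049∠-13.1° Ω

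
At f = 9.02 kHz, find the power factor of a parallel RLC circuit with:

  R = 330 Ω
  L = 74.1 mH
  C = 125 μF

Step 1 — Angular frequency: ω = 2π·f = 2π·9020 = 5.667e+04 rad/s.
Step 2 — Component impedances:
  R: Z = R = 330 Ω
  L: Z = jωL = j·5.667e+04·0.0741 = 0 + j4200 Ω
  C: Z = 1/(jωC) = -j/(ω·C) = 0 - j0.1412 Ω
Step 3 — Parallel combination: 1/Z_total = 1/R + 1/L + 1/C; Z_total = 6.038e-05 - j0.1412 Ω = 0.1412∠-90.0° Ω.
Step 4 — Power factor: PF = cos(φ) = Re(Z)/|Z| = 6.0384e-05/0.14116 = 0.0004278.
Step 5 — Type: Im(Z) = -0.1412 ⇒ leading (phase φ = -90.0°).

PF = 0.0004278 (leading, φ = -90.0°)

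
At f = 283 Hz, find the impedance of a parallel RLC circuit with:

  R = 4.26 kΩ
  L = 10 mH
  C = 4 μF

Step 1 — Angular frequency: ω = 2π·f = 2π·283 = 1778 rad/s.
Step 2 — Component impedances:
  R: Z = R = 4260 Ω
  L: Z = jωL = j·1778·0.01 = 0 + j17.78 Ω
  C: Z = 1/(jωC) = -j/(ω·C) = 0 - j140.6 Ω
Step 3 — Parallel combination: 1/Z_total = 1/R + 1/L + 1/C; Z_total = 0.09727 + j20.36 Ω = 20.36∠89.7° Ω.

Z = 0.09727 + j20.36 Ω = 20.36∠89.7° Ω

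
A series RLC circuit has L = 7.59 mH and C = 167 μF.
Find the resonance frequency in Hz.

Step 1 — Resonance condition Im(Z)=0 gives ω₀ = 1/√(LC).
Step 2 — ω₀ = 1/√(0.00759·0.000167) = 888.2 rad/s.
Step 3 — f₀ = ω₀/(2π) = 141.4 Hz.

f₀ = 141.4 Hz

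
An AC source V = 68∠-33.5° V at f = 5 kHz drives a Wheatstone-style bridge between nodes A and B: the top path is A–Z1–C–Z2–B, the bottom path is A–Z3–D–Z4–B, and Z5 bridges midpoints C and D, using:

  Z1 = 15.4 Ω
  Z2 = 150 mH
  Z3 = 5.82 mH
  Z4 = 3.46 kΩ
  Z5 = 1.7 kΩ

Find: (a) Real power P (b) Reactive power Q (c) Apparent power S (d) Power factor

Step 1 — Angular frequency: ω = 2π·f = 2π·5000 = 3.142e+04 rad/s.
Step 2 — Component impedances:
  Z1: Z = R = 15.4 Ω
  Z2: Z = jωL = j·3.142e+04·0.15 = 0 + j4712 Ω
  Z3: Z = jωL = j·3.142e+04·0.00582 = 0 + j182.8 Ω
  Z4: Z = R = 3460 Ω
  Z5: Z = R = 1700 Ω
Step 3 — Bridge requires nodal analysis (the Z5 bridge couples midpoints C and D, so the two paths cannot be reduced to a simple series/parallel combination). Setting node B to ground and injecting 1 A at node A, the 3-node admittance system at A, C, D solves to V_A = Z_AB = 2143 + j1694 Ω = 2732∠38.3° Ω.
Step 4 — Source phasor: V = 68∠-33.5° V = 56.7 - j37.53 V.
Step 5 — Current: I = V / Z = 0.007759 - j0.02365 A = 0.02489∠-71.8° A.
Step 6 — Complex power: S = V·I* = 1.328 + j1.05 VA.
Step 7 — Real power: P = Re(S) = 1.328 W.
Step 8 — Reactive power: Q = Im(S) = 1.05 VAR.
Step 9 — Apparent power: |S| = 1.693 VA.
Step 10 — Power factor: PF = P/|S| = 0.7844 (lagging).

(a) P = 1.328 W  (b) Q = 1.05 VAR  (c) S = 1.693 VA  (d) PF = 0.7844 (lagging)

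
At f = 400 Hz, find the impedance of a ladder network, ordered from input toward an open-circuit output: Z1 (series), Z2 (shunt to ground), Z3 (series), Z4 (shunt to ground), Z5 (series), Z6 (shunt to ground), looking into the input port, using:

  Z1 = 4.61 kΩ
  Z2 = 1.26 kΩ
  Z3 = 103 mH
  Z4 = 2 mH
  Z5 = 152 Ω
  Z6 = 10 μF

Step 1 — Angular frequency: ω = 2π·f = 2π·400 = 2513 rad/s.
Step 2 — Component impedances:
  Z1: Z = R = 4610 Ω
  Z2: Z = R = 1260 Ω
  Z3: Z = jωL = j·2513·0.103 = 0 + j258.9 Ω
  Z4: Z = jωL = j·2513·0.002 = 0 + j5.027 Ω
  Z5: Z = R = 152 Ω
  Z6: Z = 1/(jωC) = -j/(ω·C) = 0 - j39.79 Ω
Step 3 — Ladder network (open output): work backward from the far end, alternating series and parallel combinations. Z_in = 4663 + j252.8 Ω = 4670∠3.1° Ω.

Z = 4663 + j252.8 Ω = 4670∠3.1° Ω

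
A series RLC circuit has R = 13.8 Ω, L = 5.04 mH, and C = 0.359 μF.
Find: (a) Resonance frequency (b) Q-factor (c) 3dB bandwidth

Step 1 — Resonance condition Im(Z)=0 gives ω₀ = 1/√(LC).
Step 2 — ω₀ = 1/√(0.00504·3.59e-07) = 2.351e+04 rad/s.
Step 3 — f₀ = ω₀/(2π) = 3742 Hz.
Step 4 — Series Q: Q = ω₀L/R = 2.351e+04·0.00504/13.8 = 8.586.
Step 5 — 3dB bandwidth: Δω = ω₀/Q = 2738 rad/s; BW = Δω/(2π) = 435.8 Hz.

(a) f₀ = 3742 Hz  (b) Q = 8.586  (c) BW = 435.8 Hz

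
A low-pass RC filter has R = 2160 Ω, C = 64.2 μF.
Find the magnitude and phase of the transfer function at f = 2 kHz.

Step 1 — Angular frequency: ω = 2π·2000 = 1.257e+04 rad/s.
Step 2 — Transfer function: H(jω) = 1/(1 + jωRC).
Step 3 — Denominator: 1 + jωRC = 1 + j·1.257e+04·2160·6.42e-05 = 1 + j1743.
Step 4 — H = 3.293e-07 - j0.0005739.
Step 5 — Magnitude: |H| = 0.0005739 (-64.8 dB); phase: φ = -90.0°.

|H| = 0.0005739 (-64.8 dB), φ = -90.0°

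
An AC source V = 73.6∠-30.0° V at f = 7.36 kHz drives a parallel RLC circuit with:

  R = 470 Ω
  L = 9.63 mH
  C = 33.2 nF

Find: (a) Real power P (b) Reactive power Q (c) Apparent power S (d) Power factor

Step 1 — Angular frequency: ω = 2π·f = 2π·7360 = 4.624e+04 rad/s.
Step 2 — Component impedances:
  R: Z = R = 470 Ω
  L: Z = jωL = j·4.624e+04·0.00963 = 0 + j445.3 Ω
  C: Z = 1/(jωC) = -j/(ω·C) = 0 - j651.3 Ω
Step 3 — Parallel combination: 1/Z_total = 1/R + 1/L + 1/C; Z_total = 422.9 + j141.2 Ω = 445.8∠18.5° Ω.
Step 4 — Source phasor: V = 73.6∠-30.0° V = 63.74 - j36.8 V.
Step 5 — Current: I = V / Z = 0.1095 - j0.1236 A = 0.1651∠-48.5° A.
Step 6 — Complex power: S = V·I* = 11.53 + j3.847 VA.
Step 7 — Real power: P = Re(S) = 11.53 W.
Step 8 — Reactive power: Q = Im(S) = 3.847 VAR.
Step 9 — Apparent power: |S| = 12.15 VA.
Step 10 — Power factor: PF = P/|S| = 0.9486 (lagging).

(a) P = 11.53 W  (b) Q = 3.847 VAR  (c) S = 12.15 VA  (d) PF = 0.9486 (lagging)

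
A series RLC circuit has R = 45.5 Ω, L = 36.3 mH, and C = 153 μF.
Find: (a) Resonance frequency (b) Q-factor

Step 1 — Resonance condition Im(Z)=0 gives ω₀ = 1/√(LC).
Step 2 — ω₀ = 1/√(0.0363·0.000153) = 424.3 rad/s.
Step 3 — f₀ = ω₀/(2π) = 67.53 Hz.
Step 4 — Series Q: Q = ω₀L/R = 424.3·0.0363/45.5 = 0.3385.

(a) f₀ = 67.53 Hz  (b) Q = 0.3385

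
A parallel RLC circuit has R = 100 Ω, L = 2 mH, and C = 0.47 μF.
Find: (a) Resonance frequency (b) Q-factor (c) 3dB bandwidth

Step 1 — Resonance: ω₀ = 1/√(LC) = 1/√(0.002·4.7e-07) = 3.262e+04 rad/s.
Step 2 — f₀ = ω₀/(2π) = 5191 Hz.
Step 3 — Parallel Q: Q = R/(ω₀L) = 100/(3.262e+04·0.002) = 1.533.
Step 4 — Bandwidth: Δω = ω₀/Q = 2.128e+04 rad/s; BW = Δω/(2π) = 3386 Hz.

(a) f₀ = 5191 Hz  (b) Q = 1.533  (c) BW = 3386 Hz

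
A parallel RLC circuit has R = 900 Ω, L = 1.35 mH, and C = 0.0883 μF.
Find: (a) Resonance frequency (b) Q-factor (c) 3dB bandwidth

Step 1 — Resonance: ω₀ = 1/√(LC) = 1/√(0.00135·8.83e-08) = 9.159e+04 rad/s.
Step 2 — f₀ = ω₀/(2π) = 1.458e+04 Hz.
Step 3 — Parallel Q: Q = R/(ω₀L) = 900/(9.159e+04·0.00135) = 7.279.
Step 4 — Bandwidth: Δω = ω₀/Q = 1.258e+04 rad/s; BW = Δω/(2π) = 2003 Hz.

(a) f₀ = 1.458e+04 Hz  (b) Q = 7.279  (c) BW = 2003 Hz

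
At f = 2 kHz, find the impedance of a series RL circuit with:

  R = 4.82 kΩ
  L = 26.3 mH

Step 1 — Angular frequency: ω = 2π·f = 2π·2000 = 1.257e+04 rad/s.
Step 2 — Component impedances:
  R: Z = R = 4820 Ω
  L: Z = jωL = j·1.257e+04·0.0263 = 0 + j330.5 Ω
Step 3 — Series combination: Z_total = R + L = 4820 + j330.5 Ω = 4831∠3.9° Ω.

Z = 4820 + j330.5 Ω = 4831∠3.9° Ω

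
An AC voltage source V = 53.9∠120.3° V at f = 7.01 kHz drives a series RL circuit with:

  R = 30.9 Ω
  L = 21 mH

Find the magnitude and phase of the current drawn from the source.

Step 1 — Angular frequency: ω = 2π·f = 2π·7010 = 4.405e+04 rad/s.
Step 2 — Component impedances:
  R: Z = R = 30.9 Ω
  L: Z = jωL = j·4.405e+04·0.021 = 0 + j924.9 Ω
Step 3 — Series combination: Z_total = R + L = 30.9 + j924.9 Ω = 925.5∠88.1° Ω.
Step 4 — Source phasor: V = 53.9∠120.3° V = -27.19 + j46.54 V.
Step 5 — Ohm's law: I = V / Z_total = (-27.19 + j46.54) / (30.9 + j924.9) = 0.04928 + j0.03105 A.
Step 6 — Convert to polar: |I| = 0.05824 A, ∠I = 32.2°.

I = 0.05824∠32.2° A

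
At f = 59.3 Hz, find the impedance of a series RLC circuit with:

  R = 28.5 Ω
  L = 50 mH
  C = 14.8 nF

Step 1 — Angular frequency: ω = 2π·f = 2π·59.3 = 372.6 rad/s.
Step 2 — Component impedances:
  R: Z = R = 28.5 Ω
  L: Z = jωL = j·372.6·0.05 = 0 + j18.63 Ω
  C: Z = 1/(jωC) = -j/(ω·C) = 0 - j1.813e+05 Ω
Step 3 — Series combination: Z_total = R + L + C = 28.5 - j1.813e+05 Ω = 1.813e+05∠-90.0° Ω.

Z = 28.5 - j1.813e+05 Ω = 1.813e+05∠-90.0° Ω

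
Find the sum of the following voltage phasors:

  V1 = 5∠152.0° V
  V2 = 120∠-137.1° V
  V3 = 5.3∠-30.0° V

Step 1 — Convert each phasor to rectangular form:
  V1 = 5·(cos(152.0°) + j·sin(152.0°)) = -4.415 + j2.347 V
  V2 = 120·(cos(-137.1°) + j·sin(-137.1°)) = -87.91 - j81.69 V
  V3 = 5.3·(cos(-30.0°) + j·sin(-30.0°)) = 4.59 - j2.65 V
Step 2 — Sum components: V_total = -87.73 - j81.99 V.
Step 3 — Convert to polar: |V_total| = 120.1 V, ∠V_total = -136.9°.

V_total = 120.1∠-136.9° V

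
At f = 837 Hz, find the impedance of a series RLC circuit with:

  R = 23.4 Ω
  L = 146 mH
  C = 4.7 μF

Step 1 — Angular frequency: ω = 2π·f = 2π·837 = 5259 rad/s.
Step 2 — Component impedances:
  R: Z = R = 23.4 Ω
  L: Z = jωL = j·5259·0.146 = 0 + j767.8 Ω
  C: Z = 1/(jωC) = -j/(ω·C) = 0 - j40.46 Ω
Step 3 — Series combination: Z_total = R + L + C = 23.4 + j727.4 Ω = 727.7∠88.2° Ω.

Z = 23.4 + j727.4 Ω = 727.7∠88.2° Ω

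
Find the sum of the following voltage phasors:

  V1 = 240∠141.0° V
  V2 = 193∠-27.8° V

Step 1 — Convert each phasor to rectangular form:
  V1 = 240·(cos(141.0°) + j·sin(141.0°)) = -186.5 + j151 V
  V2 = 193·(cos(-27.8°) + j·sin(-27.8°)) = 170.7 - j90.01 V
Step 2 — Sum components: V_total = -15.79 + j61.02 V.
Step 3 — Convert to polar: |V_total| = 63.03 V, ∠V_total = 104.5°.

V_total = 63.03∠104.5° V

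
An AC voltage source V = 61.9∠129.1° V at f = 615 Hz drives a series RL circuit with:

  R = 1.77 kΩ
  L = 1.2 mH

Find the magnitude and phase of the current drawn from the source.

Step 1 — Angular frequency: ω = 2π·f = 2π·615 = 3864 rad/s.
Step 2 — Component impedances:
  R: Z = R = 1770 Ω
  L: Z = jωL = j·3864·0.0012 = 0 + j4.637 Ω
Step 3 — Series combination: Z_total = R + L = 1770 + j4.637 Ω = 1770∠0.2° Ω.
Step 4 — Source phasor: V = 61.9∠129.1° V = -39.04 + j48.04 V.
Step 5 — Ohm's law: I = V / Z_total = (-39.04 + j48.04) / (1770 + j4.637) = -0.02198 + j0.0272 A.
Step 6 — Convert to polar: |I| = 0.03497 A, ∠I = 128.9°.

I = 0.03497∠128.9° A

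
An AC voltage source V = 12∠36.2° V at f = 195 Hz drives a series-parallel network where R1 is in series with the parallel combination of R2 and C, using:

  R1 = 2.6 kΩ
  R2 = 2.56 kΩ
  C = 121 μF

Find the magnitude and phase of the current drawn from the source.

Step 1 — Angular frequency: ω = 2π·f = 2π·195 = 1225 rad/s.
Step 2 — Component impedances:
  R1: Z = R = 2600 Ω
  R2: Z = R = 2560 Ω
  C: Z = 1/(jωC) = -j/(ω·C) = 0 - j6.745 Ω
Step 3 — Parallel branch: R2 || C = 1/(1/R2 + 1/C) = 0.01777 - j6.745 Ω.
Step 4 — Series with R1: Z_total = R1 + (R2 || C) = 2600 - j6.745 Ω = 2600∠-0.1° Ω.
Step 5 — Source phasor: V = 12∠36.2° V = 9.684 + j7.087 V.
Step 6 — Ohm's law: I = V / Z_total = (9.684 + j7.087) / (2600 - j6.745) = 0.003717 + j0.002735 A.
Step 7 — Convert to polar: |I| = 0.004615 A, ∠I = 36.3°.

I = 0.004615∠36.3° A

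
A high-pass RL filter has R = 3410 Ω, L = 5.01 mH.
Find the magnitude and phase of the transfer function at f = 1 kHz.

Step 1 — Angular frequency: ω = 2π·1000 = 6283 rad/s.
Step 2 — Transfer function: H(jω) = jωL/(R + jωL).
Step 3 — Numerator jωL = j·31.48; denominator R + jωL = 3410 + j31.48.
Step 4 — H = 8.521e-05 + j0.009231.
Step 5 — Magnitude: |H| = 0.009231 (-40.7 dB); phase: φ = 89.5°.

|H| = 0.009231 (-40.7 dB), φ = 89.5°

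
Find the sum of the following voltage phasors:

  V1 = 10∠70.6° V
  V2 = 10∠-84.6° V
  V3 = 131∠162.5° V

Step 1 — Convert each phasor to rectangular form:
  V1 = 10·(cos(70.6°) + j·sin(70.6°)) = 3.322 + j9.432 V
  V2 = 10·(cos(-84.6°) + j·sin(-84.6°)) = 0.9411 - j9.956 V
  V3 = 131·(cos(162.5°) + j·sin(162.5°)) = -124.9 + j39.39 V
Step 2 — Sum components: V_total = -120.7 + j38.87 V.
Step 3 — Convert to polar: |V_total| = 126.8 V, ∠V_total = 162.1°.

V_total = 126.8∠162.1° V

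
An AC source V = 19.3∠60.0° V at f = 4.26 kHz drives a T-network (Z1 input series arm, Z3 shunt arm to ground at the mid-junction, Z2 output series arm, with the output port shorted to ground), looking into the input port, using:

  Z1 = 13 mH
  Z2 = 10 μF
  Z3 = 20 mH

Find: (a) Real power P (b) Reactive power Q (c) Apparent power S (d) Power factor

Step 1 — Angular frequency: ω = 2π·f = 2π·4260 = 2.677e+04 rad/s.
Step 2 — Component impedances:
  Z1: Z = jωL = j·2.677e+04·0.013 = 0 + j348 Ω
  Z2: Z = 1/(jωC) = -j/(ω·C) = 0 - j3.736 Ω
  Z3: Z = jωL = j·2.677e+04·0.02 = 0 + j535.3 Ω
Step 3 — With the output port shorted to ground, the output series arm Z2 runs from the junction to ground; the shunt arm Z3 also runs from the junction to ground. They appear in parallel: Z3 || Z2 = 0 - j3.762 Ω.
Step 4 — Series with input arm Z1: Z_in = Z1 + (Z3 || Z2) = 0 + j344.2 Ω = 344.2∠90.0° Ω.
Step 5 — Source phasor: V = 19.3∠60.0° V = 9.65 + j16.71 V.
Step 6 — Current: I = V / Z = 0.04856 - j0.02804 A = 0.05607∠-30.0° A.
Step 7 — Complex power: S = V·I* = 0 + j1.082 VA.
Step 8 — Real power: P = Re(S) = 0 W.
Step 9 — Reactive power: Q = Im(S) = 1.082 VAR.
Step 10 — Apparent power: |S| = 1.082 VA.
Step 11 — Power factor: PF = P/|S| = 0 (lagging).

(a) P = 0 W  (b) Q = 1.082 VAR  (c) S = 1.082 VA  (d) PF = 0 (lagging)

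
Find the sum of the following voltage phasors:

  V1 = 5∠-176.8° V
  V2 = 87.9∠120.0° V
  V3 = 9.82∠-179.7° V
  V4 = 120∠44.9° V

Step 1 — Convert each phasor to rectangular form:
  V1 = 5·(cos(-176.8°) + j·sin(-176.8°)) = -4.992 - j0.2791 V
  V2 = 87.9·(cos(120.0°) + j·sin(120.0°)) = -43.95 + j76.12 V
  V3 = 9.82·(cos(-179.7°) + j·sin(-179.7°)) = -9.82 - j0.05142 V
  V4 = 120·(cos(44.9°) + j·sin(44.9°)) = 85 + j84.7 V
Step 2 — Sum components: V_total = 26.24 + j160.5 V.
Step 3 — Convert to polar: |V_total| = 162.6 V, ∠V_total = 80.7°.

V_total = 162.6∠80.7° V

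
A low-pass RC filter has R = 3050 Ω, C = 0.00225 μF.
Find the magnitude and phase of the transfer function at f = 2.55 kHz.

Step 1 — Angular frequency: ω = 2π·2550 = 1.602e+04 rad/s.
Step 2 — Transfer function: H(jω) = 1/(1 + jωRC).
Step 3 — Denominator: 1 + jωRC = 1 + j·1.602e+04·3050·2.25e-09 = 1 + j0.11.
Step 4 — H = 0.9881 - j0.1086.
Step 5 — Magnitude: |H| = 0.994 (-0.1 dB); phase: φ = -6.3°.

|H| = 0.994 (-0.1 dB), φ = -6.3°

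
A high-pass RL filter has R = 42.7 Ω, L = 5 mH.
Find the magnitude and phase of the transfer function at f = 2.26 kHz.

Step 1 — Angular frequency: ω = 2π·2260 = 1.42e+04 rad/s.
Step 2 — Transfer function: H(jω) = jωL/(R + jωL).
Step 3 — Numerator jωL = j·71; denominator R + jωL = 42.7 + j71.
Step 4 — H = 0.7344 + j0.4417.
Step 5 — Magnitude: |H| = 0.857 (-1.3 dB); phase: φ = 31.0°.

|H| = 0.857 (-1.3 dB), φ = 31.0°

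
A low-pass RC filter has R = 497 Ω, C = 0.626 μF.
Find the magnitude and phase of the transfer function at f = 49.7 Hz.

Step 1 — Angular frequency: ω = 2π·49.7 = 312.3 rad/s.
Step 2 — Transfer function: H(jω) = 1/(1 + jωRC).
Step 3 — Denominator: 1 + jωRC = 1 + j·312.3·497·6.26e-07 = 1 + j0.09716.
Step 4 — H = 0.9906 - j0.09625.
Step 5 — Magnitude: |H| = 0.9953 (-0.0 dB); phase: φ = -5.5°.

|H| = 0.9953 (-0.0 dB), φ = -5.5°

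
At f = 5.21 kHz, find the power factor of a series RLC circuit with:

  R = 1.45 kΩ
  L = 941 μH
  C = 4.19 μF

Step 1 — Angular frequency: ω = 2π·f = 2π·5210 = 3.274e+04 rad/s.
Step 2 — Component impedances:
  R: Z = R = 1450 Ω
  L: Z = jωL = j·3.274e+04·0.000941 = 0 + j30.8 Ω
  C: Z = 1/(jωC) = -j/(ω·C) = 0 - j7.291 Ω
Step 3 — Series combination: Z_total = R + L + C = 1450 + j23.51 Ω = 1450∠0.9° Ω.
Step 4 — Power factor: PF = cos(φ) = Re(Z)/|Z| = 1450/1450.2 = 0.9999.
Step 5 — Type: Im(Z) = 23.51 ⇒ lagging (phase φ = 0.9°).

PF = 0.9999 (lagging, φ = 0.9°)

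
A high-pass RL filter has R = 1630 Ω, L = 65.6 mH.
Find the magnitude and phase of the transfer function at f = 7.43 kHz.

Step 1 — Angular frequency: ω = 2π·7430 = 4.668e+04 rad/s.
Step 2 — Transfer function: H(jω) = jωL/(R + jωL).
Step 3 — Numerator jωL = j·3062; denominator R + jωL = 1630 + j3062.
Step 4 — H = 0.7792 + j0.4148.
Step 5 — Magnitude: |H| = 0.8827 (-1.1 dB); phase: φ = 28.0°.

|H| = 0.8827 (-1.1 dB), φ = 28.0°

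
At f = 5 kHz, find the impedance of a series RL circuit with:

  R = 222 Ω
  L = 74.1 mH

Step 1 — Angular frequency: ω = 2π·f = 2π·5000 = 3.142e+04 rad/s.
Step 2 — Component impedances:
  R: Z = R = 222 Ω
  L: Z = jωL = j·3.142e+04·0.0741 = 0 + j2328 Ω
Step 3 — Series combination: Z_total = R + L = 222 + j2328 Ω = 2338∠84.6° Ω.

Z = 222 + j2328 Ω = 2338∠84.6° Ω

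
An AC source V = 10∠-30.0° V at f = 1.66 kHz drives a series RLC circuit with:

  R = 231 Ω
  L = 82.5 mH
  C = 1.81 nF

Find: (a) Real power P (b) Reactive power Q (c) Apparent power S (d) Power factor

Step 1 — Angular frequency: ω = 2π·f = 2π·1660 = 1.043e+04 rad/s.
Step 2 — Component impedances:
  R: Z = R = 231 Ω
  L: Z = jωL = j·1.043e+04·0.0825 = 0 + j860.5 Ω
  C: Z = 1/(jωC) = -j/(ω·C) = 0 - j5.297e+04 Ω
Step 3 — Series combination: Z_total = R + L + C = 231 - j5.211e+04 Ω = 5.211e+04∠-89.7° Ω.
Step 4 — Source phasor: V = 10∠-30.0° V = 8.66 - j5 V.
Step 5 — Current: I = V / Z = 9.669e-05 + j0.0001658 A = 0.0001919∠59.7° A.
Step 6 — Complex power: S = V·I* = 8.507e-06 - j0.001919 VA.
Step 7 — Real power: P = Re(S) = 8.507e-06 W.
Step 8 — Reactive power: Q = Im(S) = -0.001919 VAR.
Step 9 — Apparent power: |S| = 0.001919 VA.
Step 10 — Power factor: PF = P/|S| = 0.004433 (leading).

(a) P = 8.507e-06 W  (b) Q = -0.001919 VAR  (c) S = 0.001919 VA  (d) PF = 0.004433 (leading)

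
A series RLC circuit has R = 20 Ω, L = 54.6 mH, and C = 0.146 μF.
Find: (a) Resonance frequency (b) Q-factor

Step 1 — Resonance condition Im(Z)=0 gives ω₀ = 1/√(LC).
Step 2 — ω₀ = 1/√(0.0546·1.46e-07) = 1.12e+04 rad/s.
Step 3 — f₀ = ω₀/(2π) = 1783 Hz.
Step 4 — Series Q: Q = ω₀L/R = 1.12e+04·0.0546/20 = 30.58.

(a) f₀ = 1783 Hz  (b) Q = 30.58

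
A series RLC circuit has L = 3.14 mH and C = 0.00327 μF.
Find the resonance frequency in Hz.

Step 1 — Resonance condition Im(Z)=0 gives ω₀ = 1/√(LC).
Step 2 — ω₀ = 1/√(0.00314·3.27e-09) = 3.121e+05 rad/s.
Step 3 — f₀ = ω₀/(2π) = 4.967e+04 Hz.

f₀ = 4.967e+04 Hz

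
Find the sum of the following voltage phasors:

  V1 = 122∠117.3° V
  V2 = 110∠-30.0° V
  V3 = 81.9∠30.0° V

Step 1 — Convert each phasor to rectangular form:
  V1 = 122·(cos(117.3°) + j·sin(117.3°)) = -55.96 + j108.4 V
  V2 = 110·(cos(-30.0°) + j·sin(-30.0°)) = 95.26 - j55 V
  V3 = 81.9·(cos(30.0°) + j·sin(30.0°)) = 70.93 + j40.95 V
Step 2 — Sum components: V_total = 110.2 + j94.36 V.
Step 3 — Convert to polar: |V_total| = 145.1 V, ∠V_total = 40.6°.

V_total = 145.1∠40.6° V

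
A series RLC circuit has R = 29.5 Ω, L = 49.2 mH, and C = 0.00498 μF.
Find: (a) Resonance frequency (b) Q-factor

Step 1 — Resonance condition Im(Z)=0 gives ω₀ = 1/√(LC).
Step 2 — ω₀ = 1/√(0.0492·4.98e-09) = 6.389e+04 rad/s.
Step 3 — f₀ = ω₀/(2π) = 1.017e+04 Hz.
Step 4 — Series Q: Q = ω₀L/R = 6.389e+04·0.0492/29.5 = 106.5.

(a) f₀ = 1.017e+04 Hz  (b) Q = 106.5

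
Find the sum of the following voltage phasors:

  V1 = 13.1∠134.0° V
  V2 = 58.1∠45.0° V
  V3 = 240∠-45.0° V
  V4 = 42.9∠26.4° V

Step 1 — Convert each phasor to rectangular form:
  V1 = 13.1·(cos(134.0°) + j·sin(134.0°)) = -9.1 + j9.423 V
  V2 = 58.1·(cos(45.0°) + j·sin(45.0°)) = 41.08 + j41.08 V
  V3 = 240·(cos(-45.0°) + j·sin(-45.0°)) = 169.7 - j169.7 V
  V4 = 42.9·(cos(26.4°) + j·sin(26.4°)) = 38.43 + j19.07 V
Step 2 — Sum components: V_total = 240.1 - j100.1 V.
Step 3 — Convert to polar: |V_total| = 260.2 V, ∠V_total = -22.6°.

V_total = 260.2∠-22.6° V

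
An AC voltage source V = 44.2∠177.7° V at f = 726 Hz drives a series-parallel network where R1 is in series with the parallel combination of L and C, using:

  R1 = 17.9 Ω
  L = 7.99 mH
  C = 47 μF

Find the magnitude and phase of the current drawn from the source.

Step 1 — Angular frequency: ω = 2π·f = 2π·726 = 4562 rad/s.
Step 2 — Component impedances:
  R1: Z = R = 17.9 Ω
  L: Z = jωL = j·4562·0.00799 = 0 + j36.45 Ω
  C: Z = 1/(jωC) = -j/(ω·C) = 0 - j4.664 Ω
Step 3 — Parallel branch: L || C = 1/(1/L + 1/C) = 0 - j5.349 Ω.
Step 4 — Series with R1: Z_total = R1 + (L || C) = 17.9 - j5.349 Ω = 18.68∠-16.6° Ω.
Step 5 — Source phasor: V = 44.2∠177.7° V = -44.16 + j1.774 V.
Step 6 — Ohm's law: I = V / Z_total = (-44.16 + j1.774) / (17.9 - j5.349) = -2.292 - j0.5859 A.
Step 7 — Convert to polar: |I| = 2.366 A, ∠I = -165.7°.

I = 2.366∠-165.7° A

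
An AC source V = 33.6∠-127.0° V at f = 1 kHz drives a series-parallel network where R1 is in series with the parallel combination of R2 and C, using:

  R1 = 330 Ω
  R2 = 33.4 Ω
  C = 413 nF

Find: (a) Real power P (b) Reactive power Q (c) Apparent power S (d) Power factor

Step 1 — Angular frequency: ω = 2π·f = 2π·1000 = 6283 rad/s.
Step 2 — Component impedances:
  R1: Z = R = 330 Ω
  R2: Z = R = 33.4 Ω
  C: Z = 1/(jωC) = -j/(ω·C) = 0 - j385.4 Ω
Step 3 — Parallel branch: R2 || C = 1/(1/R2 + 1/C) = 33.15 - j2.873 Ω.
Step 4 — Series with R1: Z_total = R1 + (R2 || C) = 363.2 - j2.873 Ω = 363.2∠-0.5° Ω.
Step 5 — Source phasor: V = 33.6∠-127.0° V = -20.22 - j26.83 V.
Step 6 — Current: I = V / Z = -0.05509 - j0.07433 A = 0.09252∠-126.5° A.
Step 7 — Complex power: S = V·I* = 3.109 - j0.0246 VA.
Step 8 — Real power: P = Re(S) = 3.109 W.
Step 9 — Reactive power: Q = Im(S) = -0.0246 VAR.
Step 10 — Apparent power: |S| = 3.109 VA.
Step 11 — Power factor: PF = P/|S| = 1 (leading).

(a) P = 3.109 W  (b) Q = -0.0246 VAR  (c) S = 3.109 VA  (d) PF = 1 (leading)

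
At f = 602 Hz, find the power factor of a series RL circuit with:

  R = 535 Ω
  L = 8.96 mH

Step 1 — Angular frequency: ω = 2π·f = 2π·602 = 3782 rad/s.
Step 2 — Component impedances:
  R: Z = R = 535 Ω
  L: Z = jωL = j·3782·0.00896 = 0 + j33.89 Ω
Step 3 — Series combination: Z_total = R + L = 535 + j33.89 Ω = 536.1∠3.6° Ω.
Step 4 — Power factor: PF = cos(φ) = Re(Z)/|Z| = 535/536.07 = 0.998.
Step 5 — Type: Im(Z) = 33.89 ⇒ lagging (phase φ = 3.6°).

PF = 0.998 (lagging, φ = 3.6°)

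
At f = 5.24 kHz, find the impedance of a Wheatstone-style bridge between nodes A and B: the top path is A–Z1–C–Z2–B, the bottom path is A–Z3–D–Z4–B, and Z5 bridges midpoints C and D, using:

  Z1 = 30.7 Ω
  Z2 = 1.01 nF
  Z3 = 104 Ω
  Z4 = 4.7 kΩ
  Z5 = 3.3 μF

Step 1 — Angular frequency: ω = 2π·f = 2π·5240 = 3.292e+04 rad/s.
Step 2 — Component impedances:
  Z1: Z = R = 30.7 Ω
  Z2: Z = 1/(jωC) = -j/(ω·C) = 0 - j3.007e+04 Ω
  Z3: Z = R = 104 Ω
  Z4: Z = R = 4700 Ω
  Z5: Z = 1/(jωC) = -j/(ω·C) = 0 - j9.204 Ω
Step 3 — Bridge requires nodal analysis (the Z5 bridge couples midpoints C and D, so the two paths cannot be reduced to a simple series/parallel combination). Setting node B to ground and injecting 1 A at node A, the 3-node admittance system at A, C, D solves to V_A = Z_AB = 4610 - j722.1 Ω = 4666∠-8.9° Ω.

Z = 4610 - j722.1 Ω = 4666∠-8.9° Ω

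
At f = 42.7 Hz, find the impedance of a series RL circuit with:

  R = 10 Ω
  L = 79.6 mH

Step 1 — Angular frequency: ω = 2π·f = 2π·42.7 = 268.3 rad/s.
Step 2 — Component impedances:
  R: Z = R = 10 Ω
  L: Z = jωL = j·268.3·0.0796 = 0 + j21.36 Ω
Step 3 — Series combination: Z_total = R + L = 10 + j21.36 Ω = 23.58∠64.9° Ω.

Z = 10 + j21.36 Ω = 23.58∠64.9° Ω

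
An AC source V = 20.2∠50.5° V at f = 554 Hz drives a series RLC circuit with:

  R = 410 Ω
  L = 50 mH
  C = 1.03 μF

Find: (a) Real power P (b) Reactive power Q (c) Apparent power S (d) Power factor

Step 1 — Angular frequency: ω = 2π·f = 2π·554 = 3481 rad/s.
Step 2 — Component impedances:
  R: Z = R = 410 Ω
  L: Z = jωL = j·3481·0.05 = 0 + j174 Ω
  C: Z = 1/(jωC) = -j/(ω·C) = 0 - j278.9 Ω
Step 3 — Series combination: Z_total = R + L + C = 410 - j104.9 Ω = 423.2∠-14.3° Ω.
Step 4 — Source phasor: V = 20.2∠50.5° V = 12.85 + j15.59 V.
Step 5 — Current: I = V / Z = 0.02029 + j0.04321 A = 0.04773∠64.8° A.
Step 6 — Complex power: S = V·I* = 0.9341 - j0.2389 VA.
Step 7 — Real power: P = Re(S) = 0.9341 W.
Step 8 — Reactive power: Q = Im(S) = -0.2389 VAR.
Step 9 — Apparent power: |S| = 0.9642 VA.
Step 10 — Power factor: PF = P/|S| = 0.9688 (leading).

(a) P = 0.9341 W  (b) Q = -0.2389 VAR  (c) S = 0.9642 VA  (d) PF = 0.9688 (leading)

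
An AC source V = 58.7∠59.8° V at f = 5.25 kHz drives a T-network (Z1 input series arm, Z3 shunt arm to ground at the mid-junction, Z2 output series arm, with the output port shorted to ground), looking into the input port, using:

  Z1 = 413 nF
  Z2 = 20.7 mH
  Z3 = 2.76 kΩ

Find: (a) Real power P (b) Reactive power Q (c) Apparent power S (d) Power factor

Step 1 — Angular frequency: ω = 2π·f = 2π·5250 = 3.299e+04 rad/s.
Step 2 — Component impedances:
  Z1: Z = 1/(jωC) = -j/(ω·C) = 0 - j73.4 Ω
  Z2: Z = jωL = j·3.299e+04·0.0207 = 0 + j682.8 Ω
  Z3: Z = R = 2760 Ω
Step 3 — With the output port shorted to ground, the output series arm Z2 runs from the junction to ground; the shunt arm Z3 also runs from the junction to ground. They appear in parallel: Z3 || Z2 = 159.2 + j643.4 Ω.
Step 4 — Series with input arm Z1: Z_in = Z1 + (Z3 || Z2) = 159.2 + j570 Ω = 591.8∠74.4° Ω.
Step 5 — Source phasor: V = 58.7∠59.8° V = 29.53 + j50.73 V.
Step 6 — Current: I = V / Z = 0.09598 - j0.025 A = 0.09918∠-14.6° A.
Step 7 — Complex power: S = V·I* = 1.566 + j5.607 VA.
Step 8 — Real power: P = Re(S) = 1.566 W.
Step 9 — Reactive power: Q = Im(S) = 5.607 VAR.
Step 10 — Apparent power: |S| = 5.822 VA.
Step 11 — Power factor: PF = P/|S| = 0.269 (lagging).

(a) P = 1.566 W  (b) Q = 5.607 VAR  (c) S = 5.822 VA  (d) PF = 0.269 (lagging)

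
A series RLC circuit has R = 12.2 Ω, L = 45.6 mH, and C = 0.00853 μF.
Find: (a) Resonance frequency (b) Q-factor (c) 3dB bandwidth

Step 1 — Resonance: ω₀ = 1/√(LC) = 1/√(0.0456·8.53e-09) = 5.07e+04 rad/s.
Step 2 — f₀ = ω₀/(2π) = 8070 Hz.
Step 3 — Series Q: Q = ω₀L/R = 5.07e+04·0.0456/12.2 = 189.5.
Step 4 — Bandwidth: Δω = ω₀/Q = 267.5 rad/s; BW = Δω/(2π) = 42.58 Hz.

(a) f₀ = 8070 Hz  (b) Q = 189.5  (c) BW = 42.58 Hz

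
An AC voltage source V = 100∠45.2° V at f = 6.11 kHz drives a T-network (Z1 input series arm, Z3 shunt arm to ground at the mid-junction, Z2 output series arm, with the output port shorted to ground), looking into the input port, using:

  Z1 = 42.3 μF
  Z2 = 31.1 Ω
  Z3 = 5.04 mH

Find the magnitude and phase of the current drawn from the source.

Step 1 — Angular frequency: ω = 2π·f = 2π·6110 = 3.839e+04 rad/s.
Step 2 — Component impedances:
  Z1: Z = 1/(jωC) = -j/(ω·C) = 0 - j0.6158 Ω
  Z2: Z = R = 31.1 Ω
  Z3: Z = jωL = j·3.839e+04·0.00504 = 0 + j193.5 Ω
Step 3 — With the output port shorted to ground, the output series arm Z2 runs from the junction to ground; the shunt arm Z3 also runs from the junction to ground. They appear in parallel: Z3 || Z2 = 30.32 + j4.873 Ω.
Step 4 — Series with input arm Z1: Z_in = Z1 + (Z3 || Z2) = 30.32 + j4.257 Ω = 30.61∠8.0° Ω.
Step 5 — Source phasor: V = 100∠45.2° V = 70.46 + j70.96 V.
Step 6 — Ohm's law: I = V / Z_total = (70.46 + j70.96) / (30.32 + j4.257) = 2.602 + j1.975 A.
Step 7 — Convert to polar: |I| = 3.266 A, ∠I = 37.2°.

I = 3.266∠37.2° A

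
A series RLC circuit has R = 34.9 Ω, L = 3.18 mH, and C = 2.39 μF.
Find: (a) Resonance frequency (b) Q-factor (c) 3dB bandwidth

Step 1 — Resonance condition Im(Z)=0 gives ω₀ = 1/√(LC).
Step 2 — ω₀ = 1/√(0.00318·2.39e-06) = 1.147e+04 rad/s.
Step 3 — f₀ = ω₀/(2π) = 1826 Hz.
Step 4 — Series Q: Q = ω₀L/R = 1.147e+04·0.00318/34.9 = 1.045.
Step 5 — 3dB bandwidth: Δω = ω₀/Q = 1.097e+04 rad/s; BW = Δω/(2π) = 1747 Hz.

(a) f₀ = 1826 Hz  (b) Q = 1.045  (c) BW = 1747 Hz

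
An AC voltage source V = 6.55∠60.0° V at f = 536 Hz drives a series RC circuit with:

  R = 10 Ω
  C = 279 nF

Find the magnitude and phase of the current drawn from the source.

Step 1 — Angular frequency: ω = 2π·f = 2π·536 = 3368 rad/s.
Step 2 — Component impedances:
  R: Z = R = 10 Ω
  C: Z = 1/(jωC) = -j/(ω·C) = 0 - j1064 Ω
Step 3 — Series combination: Z_total = R + C = 10 - j1064 Ω = 1064∠-89.5° Ω.
Step 4 — Source phasor: V = 6.55∠60.0° V = 3.275 + j5.672 V.
Step 5 — Ohm's law: I = V / Z_total = (3.275 + j5.672) / (10 - j1064) = -0.005301 + j0.003127 A.
Step 6 — Convert to polar: |I| = 0.006154 A, ∠I = 149.5°.

I = 0.006154∠149.5° A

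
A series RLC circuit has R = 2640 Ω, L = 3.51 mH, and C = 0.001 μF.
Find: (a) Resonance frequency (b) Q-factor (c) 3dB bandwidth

Step 1 — Resonance condition Im(Z)=0 gives ω₀ = 1/√(LC).
Step 2 — ω₀ = 1/√(0.00351·1e-09) = 5.338e+05 rad/s.
Step 3 — f₀ = ω₀/(2π) = 8.495e+04 Hz.
Step 4 — Series Q: Q = ω₀L/R = 5.338e+05·0.00351/2640 = 0.7097.
Step 5 — 3dB bandwidth: Δω = ω₀/Q = 7.521e+05 rad/s; BW = Δω/(2π) = 1.197e+05 Hz.

(a) f₀ = 8.495e+04 Hz  (b) Q = 0.7097  (c) BW = 1.197e+05 Hz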